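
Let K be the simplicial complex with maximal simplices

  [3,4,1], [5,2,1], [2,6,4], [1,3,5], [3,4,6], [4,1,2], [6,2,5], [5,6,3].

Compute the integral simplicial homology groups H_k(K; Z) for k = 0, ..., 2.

Take the total order 1 < 2 < 3 < 4 < 5 < 6 on the vertex set. Then K (dimension 2) consists of the simplices:

  0-simplices (6): [1], [2], [3], [4], [5], [6]
  1-simplices (12): [1,2], [1,3], [1,4], [1,5], [2,4], [2,5], [2,6], [3,4], [3,5], [3,6], [4,6], [5,6]
  2-simplices (8): [1,2,4], [1,2,5], [1,3,4], [1,3,5], [2,4,6], [2,5,6], [3,4,6], [3,5,6]

so the chain groups are C_0 ≅ Z^6, C_1 ≅ Z^12, C_2 ≅ Z^8.

Boundary ∂_1: C_1 → C_0 sends each edge [p,q] (with p < q) to q − p.
As a 6×12 matrix over Z this has rank 5, with invariant factors (1,1,1,1,1).

∂_2: C_2 → C_1 sends each 2-simplex [p,q,r] to [q,r] − [p,r] + [p,q]. For instance
  ∂[2,5,6] = [5,6] − [2,6] + [2,5],
  ∂[1,3,5] = [3,5] − [1,5] + [1,3].
As a 12×8 matrix over Z this has rank 7, with invariant factors (1,1,1,1,1,1,1).

From H_k ≅ ker(∂_k) / im(∂_{k+1}) we obtain:

  H_0: rank C_0 − rank ∂_1 = 6 − 5 = 1, and the invariant factors of ∂_1 are all 1, so H_0 ≅ Z.
  H_1: rank ker ∂_1 − rank ∂_2 = (12 − 5) − 7 = 0, and the invariant factors of ∂_2 are all 1, so H_1 ≅ 0.
  H_2: rank ker ∂_2 − rank ∂_3 = (8 − 7) − 0 = 1, and there is no ∂_3, so H_2 ≅ Z.

H_0 = Z,  H_1 = 0,  H_2 = Z.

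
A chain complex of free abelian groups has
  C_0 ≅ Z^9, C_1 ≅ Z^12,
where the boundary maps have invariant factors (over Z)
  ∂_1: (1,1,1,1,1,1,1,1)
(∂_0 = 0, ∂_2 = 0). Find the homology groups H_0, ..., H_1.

H_0: b_0 = 9 − 0 − 8 = 1; torsion from ∂_1 factors > 1: none. So H_0 = Z.
H_1: b_1 = 12 − 8 − 0 = 4; torsion from ∂_2 factors > 1: none. So H_1 = Z^4.

H_0 = Z,  H_1 = Z^4.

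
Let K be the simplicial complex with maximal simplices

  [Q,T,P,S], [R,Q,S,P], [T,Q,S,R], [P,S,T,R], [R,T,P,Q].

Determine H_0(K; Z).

Fix the vertex order P < Q < R < S < T and write every simplex with vertices in increasing order. Then dim K = 3 and the simplices of K are:

  0-simplices (5): P, Q, R, S, T
  1-simplices (10): PQ, PR, PS, PT, QR, QS, QT, RS, RT, ST
  2-simplices (10): PQR, PQS, PQT, PRS, PRT, PST, QRS, QRT, QST, RST
  3-simplices (5): PQRS, PQRT, PQST, PRST, QRST

so the chain groups are C_0 ≅ Z^5, C_1 ≅ Z^10, C_2 ≅ Z^10, C_3 ≅ Z^5.

∂_1: C_1 → C_0 sends each edge [p,q] (with p < q) to q − p.
This gives a 5×10 integer matrix of rank 4; reducing to Smith normal form yields diagonal entries (1,1,1,1).

Boundary ∂_2: C_2 → C_1 acts by ∂[p,q,r] = [q,r] − [p,r] + [p,q]. For instance
  ∂PQR = QR − PR + PQ,
  ∂PRT = RT − PT + PR.
The resulting 10×10 matrix has rank 6, and its Smith normal form has invariant factors (1,1,1,1,1,1).

∂_3: C_3 → C_2 sends each 3-simplex σ to the alternating sum Σ_i (−1)^i (σ with its i-th vertex removed). For instance
  ∂PQST = QST − PST + PQT − PQS,
  ∂PRST = RST − PST + PRT − PRS.
The resulting 10×5 matrix has rank 4, and its Smith normal form has invariant factors (1,1,1,1).

Reading off H_k = ker ∂_k / im ∂_{k+1}:

  H_0: rank C_0 − rank ∂_1 = 5 − 4 = 1, and the invariant factors of ∂_1 are all 1, so H_0 ≅ Z.

H_0 = Z.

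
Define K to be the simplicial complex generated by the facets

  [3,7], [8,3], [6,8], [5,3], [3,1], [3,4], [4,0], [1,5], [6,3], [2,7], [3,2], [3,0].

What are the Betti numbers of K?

We work with the vertex ordering 0 < 1 < 2 < 3 < 4 < 5 < 6 < 7 < 8. The simplices of K, each written with vertices in increasing order, are:

  0-simplices (9): [0], [1], [2], [3], [4], [5], [6], [7], [8]
  1-simplices (12): [0,3], [0,4], [1,3], [1,5], [2,3], [2,7], [3,4], [3,5], [3,6], [3,7], [3,8], [6,8]

Hence C_0 ≅ Z^9, C_1 ≅ Z^12.

The boundary map ∂_1: C_1 → C_0 sends each edge [p,q] (with p < q) to q − p.
This gives a 9×12 integer matrix of rank 8; reducing to Smith normal form yields diagonal entries (1,1,1,1,1,1,1,1).

Reading off H_k = ker ∂_k / im ∂_{k+1}:

  H_0: rank C_0 − rank ∂_1 = 9 − 8 = 1, and the invariant factors of ∂_1 are all 1, so H_0 ≅ Z.
  H_1: rank ker ∂_1 − rank ∂_2 = (12 − 8) − 0 = 4, and there is no ∂_2, so H_1 ≅ Z^4.

(K is a triangulation of a wedge of 4 circles.)

Hence the Betti numbers are b_0 = 1, b_1 = 4.

b_0 = 1, b_1 = 4.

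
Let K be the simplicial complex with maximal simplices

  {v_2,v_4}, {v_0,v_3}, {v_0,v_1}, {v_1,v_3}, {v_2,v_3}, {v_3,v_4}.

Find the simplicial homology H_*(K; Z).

H_0 = Z,  H_1 = Z^2.

We work with the vertex ordering v_0 < v_1 < v_2 < v_3 < v_4. The simplices of K, each written with vertices in increasing order, are:

  0-simplices (5): [v_0], [v_1], [v_2], [v_3], [v_4]
  1-simplices (6): [v_0,v_1], [v_0,v_3], [v_1,v_3], [v_2,v_3], [v_2,v_4], [v_3,v_4]

so the chain groups are C_0 ≅ Z^5, C_1 ≅ Z^6.

∂_1: C_1 → C_0 maps an edge to its endpoints' difference, ∂[p,q] = q − p.
This gives a 5×6 integer matrix of rank 4; reducing to Smith normal form yields diagonal entries (1,1,1,1).

Reading off H_k = ker ∂_k / im ∂_{k+1}:

  H_0: rank C_0 − rank ∂_1 = 5 − 4 = 1, and the invariant factors of ∂_1 are all 1, so H_0 = Z.
  H_1: rank ker ∂_1 − rank ∂_2 = (6 − 4) − 0 = 2, and there is no ∂_2, so H_1 = Z^2.

(K is a triangulation of a wedge of 2 circles.)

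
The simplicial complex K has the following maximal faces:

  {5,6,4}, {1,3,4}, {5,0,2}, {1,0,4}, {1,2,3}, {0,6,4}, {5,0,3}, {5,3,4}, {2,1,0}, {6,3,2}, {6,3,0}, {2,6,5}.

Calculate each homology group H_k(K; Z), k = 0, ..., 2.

Fix the vertex order 0 < 1 < 2 < 3 < 4 < 5 < 6 and write every simplex with vertices in increasing order. Then dim K = 2 and the simplices of K are:

  0-simplices (7): [0], [1], [2], [3], [4], [5], [6]
  1-simplices (18): [0,1], [0,2], [0,3], [0,4], [0,5], [0,6], [1,2], [1,3], [1,4], [2,3], [2,5], [2,6], [3,4], [3,5], [3,6], [4,5], [4,6], [5,6]
  2-simplices (12): [0,1,2], [0,1,4], [0,2,5], [0,3,5], [0,3,6], [0,4,6], [1,2,3], [1,3,4], [2,3,6], [2,5,6], [3,4,5], [4,5,6]

giving chain groups C_0 ≅ Z^7, C_1 ≅ Z^18, C_2 ≅ Z^12.

The boundary map ∂_1: C_1 → C_0 sends each edge [p,q] (with p < q) to q − p. For instance
  ∂[3,5] = [5] − [3].
As a 7×18 matrix over Z this has rank 6, with invariant factors (1,1,1,1,1,1).

∂_2: C_2 → C_1 maps a triangle to the signed sum of its edges. For instance
  ∂[2,3,6] = [3,6] − [2,6] + [2,3],
  ∂[1,3,4] = [3,4] − [1,4] + [1,3].
The resulting 18×12 matrix has rank 12, and its Smith normal form has invariant factors (1,1,1,1,1,1,1,1,1,1,1,2).

Reading off H_k = ker ∂_k / im ∂_{k+1}:

  H_0: rank C_0 − rank ∂_1 = 7 − 6 = 1, and the invariant factors of ∂_1 are all 1, so H_0 ≅ Z.
  H_1: rank ker ∂_1 − rank ∂_2 = (18 − 6) − 12 = 0, and ∂_2 has invariant factor 2 > 1, so H_1 ≅ Z/2Z.
  H_2: rank ker ∂_2 − rank ∂_3 = (12 − 12) − 0 = 0, and there is no ∂_3, so H_2 ≅ 0.

H_0 ≅ Z,  H_1 ≅ Z/2Z,  H_2 = 0.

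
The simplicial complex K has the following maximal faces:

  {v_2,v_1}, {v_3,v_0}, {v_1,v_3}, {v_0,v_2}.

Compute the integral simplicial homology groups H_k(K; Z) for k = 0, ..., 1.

We work with the vertex ordering v_0 < v_1 < v_2 < v_3. The simplices of K, each written with vertices in increasing order, are:

  0-simplices (4): [v_0], [v_1], [v_2], [v_3]
  1-simplices (4): [v_0,v_2], [v_0,v_3], [v_1,v_2], [v_1,v_3]

Hence C_0 ≅ Z^4, C_1 ≅ Z^4.

Boundary ∂_1: C_1 → C_0 sends each edge [p,q] (with p < q) to q − p. For instance
  ∂[v_1,v_2] = [v_2] − [v_1].
The 4×4 boundary matrix has rank 3 and Smith normal form diag(1,1,1).

Now H_k = ker ∂_k / im ∂_{k+1}, so:

  H_0: rank C_0 − rank ∂_1 = 4 − 3 = 1, and the invariant factors of ∂_1 are all 1, so H_0 = Z.
  H_1: rank ker ∂_1 − rank ∂_2 = (4 − 3) − 0 = 1, and there is no ∂_2, so H_1 = Z.

As a check, the Euler characteristic is 4 − 4 = 0, which agrees with 1 − 1 = 0.

H_0 = Z,  H_1 = Z.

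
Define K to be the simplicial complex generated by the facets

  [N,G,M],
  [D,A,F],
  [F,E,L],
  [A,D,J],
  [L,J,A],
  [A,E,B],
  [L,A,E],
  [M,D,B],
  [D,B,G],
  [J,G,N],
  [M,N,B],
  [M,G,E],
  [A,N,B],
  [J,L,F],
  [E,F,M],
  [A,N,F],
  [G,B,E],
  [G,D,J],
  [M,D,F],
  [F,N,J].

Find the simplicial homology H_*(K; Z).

H_0 = Z,  H_1 = Z ⊕ Z_2,  H_2 = 0.

We work with the vertex ordering A < B < D < E < F < G < J < L < M < N. The simplices of K, each written with vertices in increasing order, are:

  0-simplices (10): A, B, D, E, F, G, J, L, M, N
  1-simplices (30): AB, AD, AE, AF, AJ, AL, AN, BD, BE, BG, BM, BN, DF, DG, DJ, DM, EF, EG, EL, EM, FJ, FL, FM, FN, GJ, GM, GN, JL, JN, MN
  2-simplices (20): ABE, ABN, ADF, ADJ, AEL, AFN, AJL, BDG, BDM, BEG, BMN, DFM, DGJ, EFL, EFM, EGM, FJL, FJN, GJN, GMN

giving chain groups C_0 ≅ Z^10, C_1 ≅ Z^30, C_2 ≅ Z^20.

Boundary ∂_1: C_1 → C_0 maps an edge to its endpoints' difference, ∂[p,q] = q − p. For instance
  ∂AD = D − A.
This gives a 10×30 integer matrix of rank 9; reducing to Smith normal form yields diagonal entries (1,1,1,1,1,1,1,1,1).

∂_2: C_2 → C_1 sends each 2-simplex [p,q,r] to [q,r] − [p,r] + [p,q]. For instance
  ∂DFM = FM − DM + DF,
  ∂BDM = DM − BM + BD.
This gives a 30×20 integer matrix of rank 20; reducing to Smith normal form yields diagonal entries (1,1,1,1,1,1,1,1,1,1,1,1,1,1,1,1,1,1,1,2).

Computing H_k = (kernel of ∂_k) / (image of ∂_{k+1}):

  H_0: rank C_0 − rank ∂_1 = 10 − 9 = 1, and the invariant factors of ∂_1 are all 1, so H_0 = Z.
  H_1: rank ker ∂_1 − rank ∂_2 = (30 − 9) − 20 = 1, and ∂_2 has invariant factor 2 > 1, so H_1 = Z ⊕ Z_2.
  H_2: rank ker ∂_2 − rank ∂_3 = (20 − 20) − 0 = 0, and there is no ∂_3, so H_2 = 0.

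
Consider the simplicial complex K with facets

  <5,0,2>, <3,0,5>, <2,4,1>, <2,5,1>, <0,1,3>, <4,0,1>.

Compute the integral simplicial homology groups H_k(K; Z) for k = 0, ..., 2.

We work with the vertex ordering 0 < 1 < 2 < 3 < 4 < 5. The simplices of K, each written with vertices in increasing order, are:

  0-simplices (6): [0], [1], [2], [3], [4], [5]
  1-simplices (12): [0,1], [0,2], [0,3], [0,4], [0,5], [1,2], [1,3], [1,4], [1,5], [2,4], [2,5], [3,5]
  2-simplices (6): [0,1,3], [0,1,4], [0,2,5], [0,3,5], [1,2,4], [1,2,5]

Hence C_0 ≅ Z^6, C_1 ≅ Z^12, C_2 ≅ Z^6.

Boundary ∂_1: C_1 → C_0 sends each edge [p,q] (with p < q) to q − p.
The 6×12 boundary matrix has rank 5 and Smith normal form diag(1,1,1,1,1).

Boundary ∂_2: C_2 → C_1 maps a triangle to the signed sum of its edges. For instance
  ∂[0,3,5] = [3,5] − [0,5] + [0,3],
  ∂[0,1,4] = [1,4] − [0,4] + [0,1].
The 12×6 boundary matrix has rank 6 and Smith normal form diag(1,1,1,1,1,1).

Now H_k = ker ∂_k / im ∂_{k+1}, so:

  H_0: rank C_0 − rank ∂_1 = 6 − 5 = 1, and the invariant factors of ∂_1 are all 1, so H_0 = Z.
  H_1: rank ker ∂_1 − rank ∂_2 = (12 − 5) − 6 = 1, and the invariant factors of ∂_2 are all 1, so H_1 = Z.
  H_2: rank ker ∂_2 − rank ∂_3 = (6 − 6) − 0 = 0, and there is no ∂_3, so H_2 = 0.

(K is a triangulation of the cylinder S^1 x I.)

H_0 = Z,  H_1 = Z,  H_2 = 0.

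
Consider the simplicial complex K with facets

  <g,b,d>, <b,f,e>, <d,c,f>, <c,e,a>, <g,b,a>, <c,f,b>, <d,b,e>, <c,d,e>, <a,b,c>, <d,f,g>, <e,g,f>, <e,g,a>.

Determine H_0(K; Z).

Take the total order a < b < c < d < e < f < g on the vertex set. Then K (dimension 2) consists of the simplices:

  0-simplices (7): a, b, c, d, e, f, g
  1-simplices (18): ab, ac, ae, ag, bc, bd, be, bf, bg, cd, ce, cf, de, df, dg, ef, eg, fg
  2-simplices (12): abc, abg, ace, aeg, bcf, bde, bdg, bef, cde, cdf, dfg, efg

Hence C_0 ≅ Z^7, C_1 ≅ Z^18, C_2 ≅ Z^12.

∂_1: C_1 → C_0 sends each edge [p,q] (with p < q) to q − p.
The resulting 7×18 matrix has rank 6, and its Smith normal form has invariant factors (1,1,1,1,1,1).

Boundary ∂_2: C_2 → C_1 maps a triangle to the signed sum of its edges. For instance
  ∂bef = ef − bf + be,
  ∂abc = bc − ac + ab.
The resulting 18×12 matrix has rank 12, and its Smith normal form has invariant factors (1,1,1,1,1,1,1,1,1,1,1,2).

Computing H_k = (kernel of ∂_k) / (image of ∂_{k+1}):

  H_0: rank C_0 − rank ∂_1 = 7 − 6 = 1, and the invariant factors of ∂_1 are all 1, so H_0 ≅ Z.

H_0 = Z.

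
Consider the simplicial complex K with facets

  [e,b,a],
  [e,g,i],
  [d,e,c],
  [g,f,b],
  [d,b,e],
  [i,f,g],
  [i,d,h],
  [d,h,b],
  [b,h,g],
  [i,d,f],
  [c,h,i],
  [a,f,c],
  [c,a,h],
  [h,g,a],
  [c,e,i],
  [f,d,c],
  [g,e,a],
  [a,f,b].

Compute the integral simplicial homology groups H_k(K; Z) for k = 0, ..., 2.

Order the vertices as a < b < c < d < e < f < g < h < i. Listing each simplex with vertices in this order, K has dimension 2 with simplices:

  0-simplices (9): a, b, c, d, e, f, g, h, i
  1-simplices (27): ab, ac, ae, af, ag, ah, bd, be, bf, bg, bh, cd, ce, cf, ch, ci, de, df, dh, di, eg, ei, fg, fi, gh, gi, hi
  2-simplices (18): abe, abf, acf, ach, aeg, agh, bde, bdh, bfg, bgh, cde, cdf, cei, chi, dfi, dhi, egi, fgi

giving chain groups C_0 ≅ Z^9, C_1 ≅ Z^27, C_2 ≅ Z^18.

∂_1: C_1 → C_0 sends each edge [p,q] (with p < q) to q − p.
The 9×27 boundary matrix has rank 8 and Smith normal form diag(1,1,1,1,1,1,1,1).

Boundary ∂_2: C_2 → C_1 maps a triangle to the signed sum of its edges. For instance
  ∂bfg = fg − bg + bf,
  ∂aeg = eg − ag + ae.
This gives a 27×18 integer matrix of rank 18; reducing to Smith normal form yields diagonal entries (1,1,1,1,1,1,1,1,1,1,1,1,1,1,1,1,1,2).

From H_k ≅ ker(∂_k) / im(∂_{k+1}) we obtain:

  H_0: rank C_0 − rank ∂_1 = 9 − 8 = 1, and the invariant factors of ∂_1 are all 1, so H_0 = Z.
  H_1: rank ker ∂_1 − rank ∂_2 = (27 − 8) − 18 = 1, and ∂_2 has invariant factor 2 > 1, so H_1 = Z ⊕ Z/2.
  H_2: rank ker ∂_2 − rank ∂_3 = (18 − 18) − 0 = 0, and there is no ∂_3, so H_2 = 0.

H_0 = Z,  H_1 = Z ⊕ Z/2,  H_2 = 0.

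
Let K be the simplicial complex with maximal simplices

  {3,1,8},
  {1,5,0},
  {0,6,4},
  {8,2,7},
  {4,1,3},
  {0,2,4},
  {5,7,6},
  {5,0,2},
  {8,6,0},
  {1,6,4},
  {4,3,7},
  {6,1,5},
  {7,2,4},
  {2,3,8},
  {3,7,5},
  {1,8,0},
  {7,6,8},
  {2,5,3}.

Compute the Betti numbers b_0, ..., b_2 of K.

b_0 = 1, b_1 = 1, b_2 = 0.

We work with the vertex ordering 0 < 1 < 2 < 3 < 4 < 5 < 6 < 7 < 8. The simplices of K, each written with vertices in increasing order, are:

  0-simplices (9): [0], [1], [2], [3], [4], [5], [6], [7], [8]
  1-simplices (27): (27 of them)
  2-simplices (18): [0,1,5], [0,1,8], [0,2,4], [0,2,5], [0,4,6], [0,6,8], [1,3,4], [1,3,8], [1,4,6], [1,5,6], [2,3,5], [2,3,8], [2,4,7], [2,7,8], [3,4,7], [3,5,7], [5,6,7], [6,7,8]

so the chain groups are C_0 ≅ Z^9, C_1 ≅ Z^27, C_2 ≅ Z^18.

The boundary map ∂_1: C_1 → C_0 sends each edge [p,q] (with p < q) to q − p. For instance
  ∂[2,4] = [4] − [2].
This gives a 9×27 integer matrix of rank 8; reducing to Smith normal form yields diagonal entries (1,1,1,1,1,1,1,1).

Boundary ∂_2: C_2 → C_1 maps a triangle to the signed sum of its edges. For instance
  ∂[1,4,6] = [4,6] − [1,6] + [1,4],
  ∂[0,2,4] = [2,4] − [0,4] + [0,2].
The 27×18 boundary matrix has rank 18 and Smith normal form diag(1,1,1,1,1,1,1,1,1,1,1,1,1,1,1,1,1,2).

Reading off H_k = ker ∂_k / im ∂_{k+1}:

  H_0: rank C_0 − rank ∂_1 = 9 − 8 = 1, and the invariant factors of ∂_1 are all 1, so H_0 ≅ Z.
  H_1: rank ker ∂_1 − rank ∂_2 = (27 − 8) − 18 = 1, and ∂_2 has invariant factor 2 > 1, so H_1 ≅ Z ⊕ Z_2.
  H_2: rank ker ∂_2 − rank ∂_3 = (18 − 18) − 0 = 0, and there is no ∂_3, so H_2 ≅ 0.

Hence the Betti numbers are b_0 = 1, b_1 = 1, b_2 = 0.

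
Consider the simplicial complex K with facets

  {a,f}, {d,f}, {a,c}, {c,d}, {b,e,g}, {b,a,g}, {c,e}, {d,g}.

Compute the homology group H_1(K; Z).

We work with the vertex ordering a < b < c < d < e < f < g. The simplices of K, each written with vertices in increasing order, are:

  0-simplices (7): a, b, c, d, e, f, g
  1-simplices (11): ab, ac, af, ag, be, bg, cd, ce, df, dg, eg
  2-simplices (2): abg, beg

Hence C_0 ≅ Z^7, C_1 ≅ Z^11, C_2 ≅ Z^2.

The boundary map ∂_1: C_1 → C_0 maps an edge to its endpoints' difference, ∂[p,q] = q − p. For instance
  ∂ag = g − a.
The resulting 7×11 matrix has rank 6, and its Smith normal form has invariant factors (1,1,1,1,1,1).

The boundary map ∂_2: C_2 → C_1 sends each 2-simplex [p,q,r] to [q,r] − [p,r] + [p,q]. For instance
  ∂beg = eg − bg + be,
  ∂abg = bg − ag + ab.
As a 11×2 matrix over Z this has rank 2, with invariant factors (1,1).

From H_k ≅ ker(∂_k) / im(∂_{k+1}) we obtain:

  H_1: rank ker ∂_1 − rank ∂_2 = (11 − 6) − 2 = 3, and the invariant factors of ∂_2 are all 1, so H_1 ≅ Z^3.

H_1 = Z^3.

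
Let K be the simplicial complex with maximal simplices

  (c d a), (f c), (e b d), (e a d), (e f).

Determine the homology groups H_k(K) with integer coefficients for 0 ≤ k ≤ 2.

H_0 ≅ Z,  H_1 ≅ Z,  H_2 = 0.

Order the vertices as a < b < c < d < e < f. Listing each simplex with vertices in this order, K has dimension 2 with simplices:

  0-simplices (6): a, b, c, d, e, f
  1-simplices (9): ac, ad, ae, bd, be, cd, cf, de, ef
  2-simplices (3): acd, ade, bde

so the chain groups are C_0 ≅ Z^6, C_1 ≅ Z^9, C_2 ≅ Z^3.

The boundary map ∂_1: C_1 → C_0 sends each edge [p,q] (with p < q) to q − p. For instance
  ∂ae = e − a.
As a 6×9 matrix over Z this has rank 5, with invariant factors (1,1,1,1,1).

∂_2: C_2 → C_1 acts by ∂[p,q,r] = [q,r] − [p,r] + [p,q]. For instance
  ∂bde = de − be + bd,
  ∂acd = cd − ad + ac.
The resulting 9×3 matrix has rank 3, and its Smith normal form has invariant factors (1,1,1).

From H_k ≅ ker(∂_k) / im(∂_{k+1}) we obtain:

  H_0: rank C_0 − rank ∂_1 = 6 − 5 = 1, and the invariant factors of ∂_1 are all 1, so H_0 ≅ Z.
  H_1: rank ker ∂_1 − rank ∂_2 = (9 − 5) − 3 = 1, and the invariant factors of ∂_2 are all 1, so H_1 ≅ Z.
  H_2: rank ker ∂_2 − rank ∂_3 = (3 − 3) − 0 = 0, and there is no ∂_3, so H_2 ≅ 0.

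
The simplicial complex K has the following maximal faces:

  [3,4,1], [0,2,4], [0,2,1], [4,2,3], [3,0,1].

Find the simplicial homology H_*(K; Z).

H_0 = Z,  H_1 = Z,  H_2 = 0.

Order the vertices as 0 < 1 < 2 < 3 < 4. Listing each simplex with vertices in this order, K has dimension 2 with simplices:

  0-simplices (5): [0], [1], [2], [3], [4]
  1-simplices (10): [0,1], [0,2], [0,3], [0,4], [1,2], [1,3], [1,4], [2,3], [2,4], [3,4]
  2-simplices (5): [0,1,2], [0,1,3], [0,2,4], [1,3,4], [2,3,4]

Hence C_0 ≅ Z^5, C_1 ≅ Z^10, C_2 ≅ Z^5.

∂_1: C_1 → C_0 sends each edge [p,q] (with p < q) to q − p.
This gives a 5×10 integer matrix of rank 4; reducing to Smith normal form yields diagonal entries (1,1,1,1).

The boundary map ∂_2: C_2 → C_1 maps a triangle to the signed sum of its edges. For instance
  ∂[1,3,4] = [3,4] − [1,4] + [1,3],
  ∂[0,1,3] = [1,3] − [0,3] + [0,1].
The resulting 10×5 matrix has rank 5, and its Smith normal form has invariant factors (1,1,1,1,1).

Now H_k = ker ∂_k / im ∂_{k+1}, so:

  H_0: rank C_0 − rank ∂_1 = 5 − 4 = 1, and the invariant factors of ∂_1 are all 1, so H_0 = Z.
  H_1: rank ker ∂_1 − rank ∂_2 = (10 − 4) − 5 = 1, and the invariant factors of ∂_2 are all 1, so H_1 = Z.
  H_2: rank ker ∂_2 − rank ∂_3 = (5 − 5) − 0 = 0, and there is no ∂_3, so H_2 = 0.

As a check, the Euler characteristic is 5 − 10 + 5 = 0, which agrees with 1 − 1 + 0 = 0.
(K is a triangulation of the Möbius band.)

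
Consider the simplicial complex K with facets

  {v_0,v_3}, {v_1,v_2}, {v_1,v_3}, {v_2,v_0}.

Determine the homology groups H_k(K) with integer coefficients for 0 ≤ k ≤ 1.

Order the vertices as v_0 < v_1 < v_2 < v_3. Listing each simplex with vertices in this order, K has dimension 1 with simplices:

  0-simplices (4): [v_0], [v_1], [v_2], [v_3]
  1-simplices (4): [v_0,v_2], [v_0,v_3], [v_1,v_2], [v_1,v_3]

so the chain groups are C_0 ≅ Z^4, C_1 ≅ Z^4.

∂_1: C_1 → C_0 sends each edge [p,q] (with p < q) to q − p.
The resulting 4×4 matrix has rank 3, and its Smith normal form has invariant factors (1,1,1).

Reading off H_k = ker ∂_k / im ∂_{k+1}:

  H_0: rank C_0 − rank ∂_1 = 4 − 3 = 1, and the invariant factors of ∂_1 are all 1, so H_0 = Z.
  H_1: rank ker ∂_1 − rank ∂_2 = (4 − 3) − 0 = 1, and there is no ∂_2, so H_1 = Z.

(K is a triangulation of the circle S^1.)

H_0 = Z,  H_1 = Z.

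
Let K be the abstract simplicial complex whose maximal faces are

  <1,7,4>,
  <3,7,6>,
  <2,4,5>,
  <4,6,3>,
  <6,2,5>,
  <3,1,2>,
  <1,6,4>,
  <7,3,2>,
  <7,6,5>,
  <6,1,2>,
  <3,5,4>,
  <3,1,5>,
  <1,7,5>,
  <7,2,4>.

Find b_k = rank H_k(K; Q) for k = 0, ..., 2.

b_0 = 1, b_1 = 2, b_2 = 1.

K has 7 vertices, 21 edges, 14 triangles.
rank ∂_0 = 0, rank ∂_1 = 6 ⇒ b_0 = 7 − 0 − 6 = 1; all invariant factors of ∂_1 are 1 so no torsion. So H_0 = Z.
rank ∂_1 = 6, rank ∂_2 = 13 ⇒ b_1 = 21 − 6 − 13 = 2; all invariant factors of ∂_2 are 1 so no torsion. So H_1 = Z^2.
rank ∂_2 = 13, rank ∂_3 = 0 ⇒ b_2 = 14 − 13 − 0 = 1. So H_2 = Z.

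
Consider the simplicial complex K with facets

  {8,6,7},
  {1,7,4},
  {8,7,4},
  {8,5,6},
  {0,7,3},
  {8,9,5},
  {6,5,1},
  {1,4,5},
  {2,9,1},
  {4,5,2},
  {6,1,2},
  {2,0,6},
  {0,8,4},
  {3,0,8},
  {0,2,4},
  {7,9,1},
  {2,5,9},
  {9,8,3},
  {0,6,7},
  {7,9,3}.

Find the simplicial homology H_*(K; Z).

Fix the vertex order 0 < 1 < 2 < 3 < 4 < 5 < 6 < 7 < 8 < 9 and write every simplex with vertices in increasing order. Then dim K = 2 and the simplices of K are:

  0-simplices (10): [0], [1], [2], [3], [4], [5], [6], [7], [8], [9]
  1-simplices (30): (30 of them)
  2-simplices (20): (20 of them)

Hence C_0 ≅ Z^10, C_1 ≅ Z^30, C_2 ≅ Z^20.

The boundary map ∂_1: C_1 → C_0 is given by ∂[p,q] = [q] − [p].
The resulting 10×30 matrix has rank 9, and its Smith normal form has invariant factors (1,1,1,1,1,1,1,1,1).

Boundary ∂_2: C_2 → C_1 maps a triangle to the signed sum of its edges. For instance
  ∂[1,2,6] = [2,6] − [1,6] + [1,2],
  ∂[1,5,6] = [5,6] − [1,6] + [1,5].
As a 30×20 matrix over Z this has rank 20, with invariant factors (1,1,1,1,1,1,1,1,1,1,1,1,1,1,1,1,1,1,1,2).

Now H_k = ker ∂_k / im ∂_{k+1}, so:

  H_0: rank C_0 − rank ∂_1 = 10 − 9 = 1, and the invariant factors of ∂_1 are all 1, so H_0 = Z.
  H_1: rank ker ∂_1 − rank ∂_2 = (30 − 9) − 20 = 1, and ∂_2 has invariant factor 2 > 1, so H_1 = Z ⊕ Z_2.
  H_2: rank ker ∂_2 − rank ∂_3 = (20 − 20) − 0 = 0, and there is no ∂_3, so H_2 = 0.

As a check, the Euler characteristic is 10 − 30 + 20 = 0, which agrees with 1 − 1 + 0 = 0.
(K is a triangulation of the Klein bottle.)

H_0 = Z,  H_1 = Z ⊕ Z_2,  H_2 = 0.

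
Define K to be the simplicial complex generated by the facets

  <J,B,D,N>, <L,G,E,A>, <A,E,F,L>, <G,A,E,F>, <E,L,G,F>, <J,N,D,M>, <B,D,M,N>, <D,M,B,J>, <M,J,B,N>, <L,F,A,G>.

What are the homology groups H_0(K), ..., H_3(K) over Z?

Fix the vertex order A < B < D < E < F < G < J < L < M < N and write every simplex with vertices in increasing order. Then dim K = 3 and the simplices of K are:

  0-simplices (10): A, B, D, E, F, G, J, L, M, N
  1-simplices (20): AE, AF, AG, AL, BD, BJ, BM, BN, DJ, DM, DN, EF, EG, EL, FG, FL, GL, JM, JN, MN
  2-simplices (20): AEF, AEG, AEL, AFG, AFL, AGL, BDJ, BDM, BDN, BJM, BJN, BMN, DJM, DJN, DMN, EFG, EFL, EGL, FGL, JMN
  3-simplices (10): AEFG, AEFL, AEGL, AFGL, BDJM, BDJN, BDMN, BJMN, DJMN, EFGL

giving chain groups C_0 ≅ Z^10, C_1 ≅ Z^20, C_2 ≅ Z^20, C_3 ≅ Z^10.

Boundary ∂_1: C_1 → C_0 is given by ∂[p,q] = [q] − [p].
As a 10×20 matrix over Z this has rank 8, with invariant factors (1,1,1,1,1,1,1,1).

The boundary map ∂_2: C_2 → C_1 sends each 2-simplex [p,q,r] to [q,r] − [p,r] + [p,q]. For instance
  ∂FGL = GL − FL + FG,
  ∂EGL = GL − EL + EG.
As a 20×20 matrix over Z this has rank 12, with invariant factors (1,1,1,1,1,1,1,1,1,1,1,1).

∂_3: C_3 → C_2 sends each 3-simplex σ to the alternating sum Σ_i (−1)^i (σ with its i-th vertex removed). For instance
  ∂BDJM = DJM − BJM + BDM − BDJ,
  ∂DJMN = JMN − DMN + DJN − DJM.
The 20×10 boundary matrix has rank 8 and Smith normal form diag(1,1,1,1,1,1,1,1).

From H_k ≅ ker(∂_k) / im(∂_{k+1}) we obtain:

  H_0: rank C_0 − rank ∂_1 = 10 − 8 = 2, and the invariant factors of ∂_1 are all 1, so H_0 ≅ Z^2.
  H_1: rank ker ∂_1 − rank ∂_2 = (20 − 8) − 12 = 0, and the invariant factors of ∂_2 are all 1, so H_1 ≅ 0.
  H_2: rank ker ∂_2 − rank ∂_3 = (20 − 12) − 8 = 0, and the invariant factors of ∂_3 are all 1, so H_2 ≅ 0.
  H_3: rank ker ∂_3 − rank ∂_4 = (10 − 8) − 0 = 2, and there is no ∂_4, so H_3 ≅ Z^2.

H_0 = Z^2,  H_1 = 0,  H_2 = 0,  H_3 = Z^2.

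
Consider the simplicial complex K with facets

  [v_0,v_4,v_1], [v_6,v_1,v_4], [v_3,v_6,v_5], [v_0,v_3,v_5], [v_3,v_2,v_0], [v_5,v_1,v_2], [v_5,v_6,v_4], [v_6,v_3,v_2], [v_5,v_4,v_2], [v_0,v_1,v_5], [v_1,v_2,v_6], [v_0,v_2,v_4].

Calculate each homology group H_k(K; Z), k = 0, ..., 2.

Take the total order v_0 < v_1 < v_2 < v_3 < v_4 < v_5 < v_6 on the vertex set. Then K (dimension 2) consists of the simplices:

  0-simplices (7): [v_0], [v_1], [v_2], [v_3], [v_4], [v_5], [v_6]
  1-simplices (18): (18 of them)
  2-simplices (12): (12 of them)

Hence C_0 ≅ Z^7, C_1 ≅ Z^18, C_2 ≅ Z^12.

Boundary ∂_1: C_1 → C_0 sends each edge [p,q] (with p < q) to q − p.
This gives a 7×18 integer matrix of rank 6; reducing to Smith normal form yields diagonal entries (1,1,1,1,1,1).

∂_2: C_2 → C_1 acts by ∂[p,q,r] = [q,r] − [p,r] + [p,q]. For instance
  ∂[v_0,v_1,v_4] = [v_1,v_4] − [v_0,v_4] + [v_0,v_1],
  ∂[v_2,v_4,v_5] = [v_4,v_5] − [v_2,v_5] + [v_2,v_4].
The 18×12 boundary matrix has rank 12 and Smith normal form diag(1,1,1,1,1,1,1,1,1,1,1,2).

Computing H_k = (kernel of ∂_k) / (image of ∂_{k+1}):

  H_0: rank C_0 − rank ∂_1 = 7 − 6 = 1, and the invariant factors of ∂_1 are all 1, so H_0 = Z.
  H_1: rank ker ∂_1 − rank ∂_2 = (18 − 6) − 12 = 0, and ∂_2 has invariant factor 2 > 1, so H_1 = Z/2.
  H_2: rank ker ∂_2 − rank ∂_3 = (12 − 12) − 0 = 0, and there is no ∂_3, so H_2 = 0.

As a check, the Euler characteristic is 7 − 18 + 12 = 1, which agrees with 1 − 0 + 0 = 1.

H_0 = Z,  H_1 = Z/2,  H_2 = 0.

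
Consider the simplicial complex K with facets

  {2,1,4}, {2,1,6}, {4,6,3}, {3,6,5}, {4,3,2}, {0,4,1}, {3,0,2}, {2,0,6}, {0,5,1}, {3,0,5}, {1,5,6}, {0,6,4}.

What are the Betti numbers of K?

b_0 = 1, b_1 = 0, b_2 = 0.

Fix the vertex order 0 < 1 < 2 < 3 < 4 < 5 < 6 and write every simplex with vertices in increasing order. Then dim K = 2 and the simplices of K are:

  0-simplices (7): [0], [1], [2], [3], [4], [5], [6]
  1-simplices (18): [0,1], [0,2], [0,3], [0,4], [0,5], [0,6], [1,2], [1,4], [1,5], [1,6], [2,3], [2,4], [2,6], [3,4], [3,5], [3,6], [4,6], [5,6]
  2-simplices (12): [0,1,4], [0,1,5], [0,2,3], [0,2,6], [0,3,5], [0,4,6], [1,2,4], [1,2,6], [1,5,6], [2,3,4], [3,4,6], [3,5,6]

so the chain groups are C_0 ≅ Z^7, C_1 ≅ Z^18, C_2 ≅ Z^12.

The boundary map ∂_1: C_1 → C_0 sends each edge [p,q] (with p < q) to q − p. For instance
  ∂[3,4] = [4] − [3].
The resulting 7×18 matrix has rank 6, and its Smith normal form has invariant factors (1,1,1,1,1,1).

Boundary ∂_2: C_2 → C_1 sends each 2-simplex [p,q,r] to [q,r] − [p,r] + [p,q]. For instance
  ∂[3,4,6] = [4,6] − [3,6] + [3,4],
  ∂[2,3,4] = [3,4] − [2,4] + [2,3].
The resulting 18×12 matrix has rank 12, and its Smith normal form has invariant factors (1,1,1,1,1,1,1,1,1,1,1,2).

Reading off H_k = ker ∂_k / im ∂_{k+1}:

  H_0: rank C_0 − rank ∂_1 = 7 − 6 = 1, and the invariant factors of ∂_1 are all 1, so H_0 ≅ Z.
  H_1: rank ker ∂_1 − rank ∂_2 = (18 − 6) − 12 = 0, and ∂_2 has invariant factor 2 > 1, so H_1 ≅ Z/2.
  H_2: rank ker ∂_2 − rank ∂_3 = (12 − 12) − 0 = 0, and there is no ∂_3, so H_2 ≅ 0.

Hence the Betti numbers are b_0 = 1, b_1 = 0, b_2 = 0.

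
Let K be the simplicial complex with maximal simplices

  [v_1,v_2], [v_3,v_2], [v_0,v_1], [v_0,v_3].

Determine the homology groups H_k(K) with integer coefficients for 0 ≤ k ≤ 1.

H_0 = Z,  H_1 = Z.

K has 4 vertices, 4 edges.
rank ∂_0 = 0, rank ∂_1 = 3 ⇒ b_0 = 4 − 0 − 3 = 1; all invariant factors of ∂_1 are 1 so no torsion. So H_0 = Z.
rank ∂_1 = 3, rank ∂_2 = 0 ⇒ b_1 = 4 − 3 − 0 = 1. So H_1 = Z.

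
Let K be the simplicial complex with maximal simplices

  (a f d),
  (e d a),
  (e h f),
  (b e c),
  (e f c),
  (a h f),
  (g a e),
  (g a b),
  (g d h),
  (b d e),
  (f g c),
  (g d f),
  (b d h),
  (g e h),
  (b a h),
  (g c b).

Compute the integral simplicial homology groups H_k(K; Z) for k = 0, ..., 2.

We work with the vertex ordering a < b < c < d < e < f < g < h. The simplices of K, each written with vertices in increasing order, are:

  0-simplices (8): a, b, c, d, e, f, g, h
  1-simplices (24): ab, ad, ae, af, ag, ah, bc, bd, be, bg, bh, ce, cf, cg, de, df, dg, dh, ef, eg, eh, fg, fh, gh
  2-simplices (16): abg, abh, ade, adf, aeg, afh, bce, bcg, bde, bdh, cef, cfg, dfg, dgh, efh, egh

so the chain groups are C_0 ≅ Z^8, C_1 ≅ Z^24, C_2 ≅ Z^16.

Boundary ∂_1: C_1 → C_0 is given by ∂[p,q] = [q] − [p].
The 8×24 boundary matrix has rank 7 and Smith normal form diag(1,1,1,1,1,1,1).

The boundary map ∂_2: C_2 → C_1 acts by ∂[p,q,r] = [q,r] − [p,r] + [p,q]. For instance
  ∂egh = gh − eh + eg,
  ∂dfg = fg − dg + df.
The resulting 24×16 matrix has rank 15, and its Smith normal form has invariant factors (1,1,1,1,1,1,1,1,1,1,1,1,1,1,1).

Computing H_k = (kernel of ∂_k) / (image of ∂_{k+1}):

  H_0: rank C_0 − rank ∂_1 = 8 − 7 = 1, and the invariant factors of ∂_1 are all 1, so H_0 ≅ Z.
  H_1: rank ker ∂_1 − rank ∂_2 = (24 − 7) − 15 = 2, and the invariant factors of ∂_2 are all 1, so H_1 ≅ Z^2.
  H_2: rank ker ∂_2 − rank ∂_3 = (16 − 15) − 0 = 1, and there is no ∂_3, so H_2 ≅ Z.

As a check, the Euler characteristic is 8 − 24 + 16 = 0, which agrees with 1 − 2 + 1 = 0.

H_0 ≅ Z,  H_1 ≅ Z^2,  H_2 ≅ Z.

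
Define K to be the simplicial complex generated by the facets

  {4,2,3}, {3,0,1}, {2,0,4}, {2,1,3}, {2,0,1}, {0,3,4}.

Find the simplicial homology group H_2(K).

H_2 ≅ Z.

Order the vertices as 0 < 1 < 2 < 3 < 4. Listing each simplex with vertices in this order, K has dimension 2 with simplices:

  0-simplices (5): [0], [1], [2], [3], [4]
  1-simplices (9): [0,1], [0,2], [0,3], [0,4], [1,2], [1,3], [2,3], [2,4], [3,4]
  2-simplices (6): [0,1,2], [0,1,3], [0,2,4], [0,3,4], [1,2,3], [2,3,4]

Hence C_0 ≅ Z^5, C_1 ≅ Z^9, C_2 ≅ Z^6.

Boundary ∂_1: C_1 → C_0 is given by ∂[p,q] = [q] − [p].
As a 5×9 matrix over Z this has rank 4, with invariant factors (1,1,1,1).

The boundary map ∂_2: C_2 → C_1 maps a triangle to the signed sum of its edges. For instance
  ∂[0,1,3] = [1,3] − [0,3] + [0,1],
  ∂[1,2,3] = [2,3] − [1,3] + [1,2].
The 9×6 boundary matrix has rank 5 and Smith normal form diag(1,1,1,1,1).

From H_k ≅ ker(∂_k) / im(∂_{k+1}) we obtain:

  H_2: rank ker ∂_2 − rank ∂_3 = (6 − 5) − 0 = 1, and there is no ∂_3, so H_2 ≅ Z.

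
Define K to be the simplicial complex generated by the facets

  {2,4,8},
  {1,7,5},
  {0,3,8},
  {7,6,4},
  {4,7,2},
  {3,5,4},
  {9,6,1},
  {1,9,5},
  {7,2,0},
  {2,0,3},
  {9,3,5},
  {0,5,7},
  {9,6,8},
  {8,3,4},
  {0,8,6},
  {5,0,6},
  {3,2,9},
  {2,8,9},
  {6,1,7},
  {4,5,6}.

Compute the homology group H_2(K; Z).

H_2 ≅ 0.

Order the vertices as 0 < 1 < 2 < 3 < 4 < 5 < 6 < 7 < 8 < 9. Listing each simplex with vertices in this order, K has dimension 2 with simplices:

  0-simplices (10): [0], [1], [2], [3], [4], [5], [6], [7], [8], [9]
  1-simplices (30): (30 of them)
  2-simplices (20): (20 of them)

giving chain groups C_0 ≅ Z^10, C_1 ≅ Z^30, C_2 ≅ Z^20.

Boundary ∂_1: C_1 → C_0 maps an edge to its endpoints' difference, ∂[p,q] = q − p.
This gives a 10×30 integer matrix of rank 9; reducing to Smith normal form yields diagonal entries (1,1,1,1,1,1,1,1,1).

Boundary ∂_2: C_2 → C_1 sends each 2-simplex [p,q,r] to [q,r] − [p,r] + [p,q]. For instance
  ∂[0,2,3] = [2,3] − [0,3] + [0,2],
  ∂[1,5,9] = [5,9] − [1,9] + [1,5].
As a 30×20 matrix over Z this has rank 20, with invariant factors (1,1,1,1,1,1,1,1,1,1,1,1,1,1,1,1,1,1,1,2).

From H_k ≅ ker(∂_k) / im(∂_{k+1}) we obtain:

  H_2: rank ker ∂_2 − rank ∂_3 = (20 − 20) − 0 = 0, and there is no ∂_3, so H_2 = 0.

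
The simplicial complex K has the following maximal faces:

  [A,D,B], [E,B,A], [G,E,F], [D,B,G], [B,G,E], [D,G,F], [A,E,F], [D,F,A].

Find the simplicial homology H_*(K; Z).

H_0 = Z,  H_1 = 0,  H_2 = Z.

Fix the vertex order A < B < D < E < F < G and write every simplex with vertices in increasing order. Then dim K = 2 and the simplices of K are:

  0-simplices (6): A, B, D, E, F, G
  1-simplices (12): AB, AD, AE, AF, BD, BE, BG, DF, DG, EF, EG, FG
  2-simplices (8): ABD, ABE, ADF, AEF, BDG, BEG, DFG, EFG

so the chain groups are C_0 ≅ Z^6, C_1 ≅ Z^12, C_2 ≅ Z^8.

Boundary ∂_1: C_1 → C_0 maps an edge to its endpoints' difference, ∂[p,q] = q − p.
The resulting 6×12 matrix has rank 5, and its Smith normal form has invariant factors (1,1,1,1,1).

∂_2: C_2 → C_1 maps a triangle to the signed sum of its edges. For instance
  ∂ADF = DF − AF + AD,
  ∂BDG = DG − BG + BD.
The 12×8 boundary matrix has rank 7 and Smith normal form diag(1,1,1,1,1,1,1).

From H_k ≅ ker(∂_k) / im(∂_{k+1}) we obtain:

  H_0: rank C_0 − rank ∂_1 = 6 − 5 = 1, and the invariant factors of ∂_1 are all 1, so H_0 ≅ Z.
  H_1: rank ker ∂_1 − rank ∂_2 = (12 − 5) − 7 = 0, and the invariant factors of ∂_2 are all 1, so H_1 ≅ 0.
  H_2: rank ker ∂_2 − rank ∂_3 = (8 − 7) − 0 = 1, and there is no ∂_3, so H_2 ≅ Z.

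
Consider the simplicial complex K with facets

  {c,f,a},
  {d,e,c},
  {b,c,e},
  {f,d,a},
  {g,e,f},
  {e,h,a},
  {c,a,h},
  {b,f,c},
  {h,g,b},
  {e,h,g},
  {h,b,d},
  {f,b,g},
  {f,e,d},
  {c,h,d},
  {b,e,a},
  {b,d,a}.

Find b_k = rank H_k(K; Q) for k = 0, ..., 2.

b_0 = 1, b_1 = 2, b_2 = 1.

K has 8 vertices, 24 edges, 16 triangles.
rank ∂_0 = 0, rank ∂_1 = 7 ⇒ b_0 = 8 − 0 − 7 = 1; all invariant factors of ∂_1 are 1 so no torsion. So H_0 ≅ Z.
rank ∂_1 = 7, rank ∂_2 = 15 ⇒ b_1 = 24 − 7 − 15 = 2; all invariant factors of ∂_2 are 1 so no torsion. So H_1 ≅ Z^2.
rank ∂_2 = 15, rank ∂_3 = 0 ⇒ b_2 = 16 − 15 − 0 = 1. So H_2 ≅ Z.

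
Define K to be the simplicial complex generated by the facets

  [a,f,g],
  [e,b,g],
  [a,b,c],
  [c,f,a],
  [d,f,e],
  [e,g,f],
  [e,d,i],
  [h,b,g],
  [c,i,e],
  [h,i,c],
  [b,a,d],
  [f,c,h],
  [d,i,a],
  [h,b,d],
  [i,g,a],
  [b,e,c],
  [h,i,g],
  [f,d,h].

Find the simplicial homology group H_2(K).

We work with the vertex ordering a < b < c < d < e < f < g < h < i. The simplices of K, each written with vertices in increasing order, are:

  0-simplices (9): a, b, c, d, e, f, g, h, i
  1-simplices (27): ab, ac, ad, af, ag, ai, bc, bd, be, bg, bh, ce, cf, ch, ci, de, df, dh, di, ef, eg, ei, fg, fh, gh, gi, hi
  2-simplices (18): abc, abd, acf, adi, afg, agi, bce, bdh, beg, bgh, cei, cfh, chi, def, dei, dfh, efg, ghi

giving chain groups C_0 ≅ Z^9, C_1 ≅ Z^27, C_2 ≅ Z^18.

∂_1: C_1 → C_0 sends each edge [p,q] (with p < q) to q − p.
This gives a 9×27 integer matrix of rank 8; reducing to Smith normal form yields diagonal entries (1,1,1,1,1,1,1,1).

∂_2: C_2 → C_1 maps a triangle to the signed sum of its edges. For instance
  ∂chi = hi − ci + ch,
  ∂ghi = hi − gi + gh.
The 27×18 boundary matrix has rank 17 and Smith normal form diag(1,1,1,1,1,1,1,1,1,1,1,1,1,1,1,1,1).

Now H_k = ker ∂_k / im ∂_{k+1}, so:

  H_2: rank ker ∂_2 − rank ∂_3 = (18 − 17) − 0 = 1, and there is no ∂_3, so H_2 ≅ Z.

H_2 ≅ Z.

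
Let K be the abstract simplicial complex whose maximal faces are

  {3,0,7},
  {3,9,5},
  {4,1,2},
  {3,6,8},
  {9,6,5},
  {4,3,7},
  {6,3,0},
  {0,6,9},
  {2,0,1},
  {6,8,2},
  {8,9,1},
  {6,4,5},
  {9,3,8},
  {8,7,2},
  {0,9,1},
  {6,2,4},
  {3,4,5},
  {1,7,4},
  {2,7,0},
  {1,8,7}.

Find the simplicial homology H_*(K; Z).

We work with the vertex ordering 0 < 1 < 2 < 3 < 4 < 5 < 6 < 7 < 8 < 9. The simplices of K, each written with vertices in increasing order, are:

  0-simplices (10): [0], [1], [2], [3], [4], [5], [6], [7], [8], [9]
  1-simplices (30): (30 of them)
  2-simplices (20): (20 of them)

so the chain groups are C_0 ≅ Z^10, C_1 ≅ Z^30, C_2 ≅ Z^20.

Boundary ∂_1: C_1 → C_0 sends each edge [p,q] (with p < q) to q − p.
The 10×30 boundary matrix has rank 9 and Smith normal form diag(1,1,1,1,1,1,1,1,1).

∂_2: C_2 → C_1 maps a triangle to the signed sum of its edges. For instance
  ∂[0,2,7] = [2,7] − [0,7] + [0,2],
  ∂[3,8,9] = [8,9] − [3,9] + [3,8].
The 30×20 boundary matrix has rank 20 and Smith normal form diag(1,1,1,1,1,1,1,1,1,1,1,1,1,1,1,1,1,1,1,2).

Reading off H_k = ker ∂_k / im ∂_{k+1}:

  H_0: rank C_0 − rank ∂_1 = 10 − 9 = 1, and the invariant factors of ∂_1 are all 1, so H_0 = Z.
  H_1: rank ker ∂_1 − rank ∂_2 = (30 − 9) − 20 = 1, and ∂_2 has invariant factor 2 > 1, so H_1 = Z × Z/2.
  H_2: rank ker ∂_2 − rank ∂_3 = (20 − 20) − 0 = 0, and there is no ∂_3, so H_2 = 0.

(K is a triangulation of the Klein bottle.)

H_0 ≅ Z,  H_1 ≅ Z × Z/2,  H_2 = 0.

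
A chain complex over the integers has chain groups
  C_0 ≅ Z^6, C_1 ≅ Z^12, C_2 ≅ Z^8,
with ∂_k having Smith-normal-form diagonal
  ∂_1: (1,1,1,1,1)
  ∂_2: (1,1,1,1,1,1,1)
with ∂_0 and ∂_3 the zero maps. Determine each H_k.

H_0 ≅ Z,  H_1 = 0,  H_2 ≅ Z.

H_0: b_0 = 6 − 0 − 5 = 1; torsion from ∂_1 factors > 1: none. So H_0 ≅ Z.
H_1: b_1 = 12 − 5 − 7 = 0; torsion from ∂_2 factors > 1: none. So H_1 ≅ 0.
H_2: b_2 = 8 − 7 − 0 = 1; torsion from ∂_3 factors > 1: none. So H_2 ≅ Z.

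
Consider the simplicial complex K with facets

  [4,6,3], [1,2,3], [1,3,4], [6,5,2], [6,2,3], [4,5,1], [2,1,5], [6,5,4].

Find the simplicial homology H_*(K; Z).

K has 6 vertices, 12 edges, 8 triangles.
rank ∂_0 = 0, rank ∂_1 = 5 ⇒ b_0 = 6 − 0 − 5 = 1; all invariant factors of ∂_1 are 1 so no torsion. So H_0 ≅ Z.
rank ∂_1 = 5, rank ∂_2 = 7 ⇒ b_1 = 12 − 5 − 7 = 0; all invariant factors of ∂_2 are 1 so no torsion. So H_1 ≅ 0.
rank ∂_2 = 7, rank ∂_3 = 0 ⇒ b_2 = 8 − 7 − 0 = 1. So H_2 ≅ Z.

H_0 ≅ Z,  H_1 = 0,  H_2 ≅ Z.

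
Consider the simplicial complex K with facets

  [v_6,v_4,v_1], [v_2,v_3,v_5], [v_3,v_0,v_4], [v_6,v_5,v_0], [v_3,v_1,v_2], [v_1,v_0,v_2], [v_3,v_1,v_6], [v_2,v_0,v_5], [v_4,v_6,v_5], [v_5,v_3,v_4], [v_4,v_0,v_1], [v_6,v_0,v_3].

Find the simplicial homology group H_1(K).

H_1 = Z/2Z.

Take the total order v_0 < v_1 < v_2 < v_3 < v_4 < v_5 < v_6 on the vertex set. Then K (dimension 2) consists of the simplices:

  0-simplices (7): [v_0], [v_1], [v_2], [v_3], [v_4], [v_5], [v_6]
  1-simplices (18): (18 of them)
  2-simplices (12): (12 of them)

so the chain groups are C_0 ≅ Z^7, C_1 ≅ Z^18, C_2 ≅ Z^12.

∂_1: C_1 → C_0 sends each edge [p,q] (with p < q) to q − p.
The resulting 7×18 matrix has rank 6, and its Smith normal form has invariant factors (1,1,1,1,1,1).

The boundary map ∂_2: C_2 → C_1 sends each 2-simplex [p,q,r] to [q,r] − [p,r] + [p,q]. For instance
  ∂[v_0,v_5,v_6] = [v_5,v_6] − [v_0,v_6] + [v_0,v_5],
  ∂[v_1,v_4,v_6] = [v_4,v_6] − [v_1,v_6] + [v_1,v_4].
The resulting 18×12 matrix has rank 12, and its Smith normal form has invariant factors (1,1,1,1,1,1,1,1,1,1,1,2).

Computing H_k = (kernel of ∂_k) / (image of ∂_{k+1}):

  H_1: rank ker ∂_1 − rank ∂_2 = (18 − 6) − 12 = 0, and ∂_2 has invariant factor 2 > 1, so H_1 = Z/2Z.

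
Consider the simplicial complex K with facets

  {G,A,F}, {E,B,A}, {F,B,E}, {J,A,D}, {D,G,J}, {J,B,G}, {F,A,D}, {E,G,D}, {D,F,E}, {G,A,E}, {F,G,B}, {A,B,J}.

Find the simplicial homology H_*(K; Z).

H_0 = Z,  H_1 = Z/2,  H_2 = 0.

We work with the vertex ordering A < B < D < E < F < G < J. The simplices of K, each written with vertices in increasing order, are:

  0-simplices (7): A, B, D, E, F, G, J
  1-simplices (18): AB, AD, AE, AF, AG, AJ, BE, BF, BG, BJ, DE, DF, DG, DJ, EF, EG, FG, GJ
  2-simplices (12): ABE, ABJ, ADF, ADJ, AEG, AFG, BEF, BFG, BGJ, DEF, DEG, DGJ

so the chain groups are C_0 ≅ Z^7, C_1 ≅ Z^18, C_2 ≅ Z^12.

Boundary ∂_1: C_1 → C_0 maps an edge to its endpoints' difference, ∂[p,q] = q − p. For instance
  ∂DG = G − D.
The 7×18 boundary matrix has rank 6 and Smith normal form diag(1,1,1,1,1,1).

Boundary ∂_2: C_2 → C_1 sends each 2-simplex [p,q,r] to [q,r] − [p,r] + [p,q]. For instance
  ∂AFG = FG − AG + AF,
  ∂BFG = FG − BG + BF.
The resulting 18×12 matrix has rank 12, and its Smith normal form has invariant factors (1,1,1,1,1,1,1,1,1,1,1,2).

Now H_k = ker ∂_k / im ∂_{k+1}, so:

  H_0: rank C_0 − rank ∂_1 = 7 − 6 = 1, and the invariant factors of ∂_1 are all 1, so H_0 ≅ Z.
  H_1: rank ker ∂_1 − rank ∂_2 = (18 − 6) − 12 = 0, and ∂_2 has invariant factor 2 > 1, so H_1 ≅ Z/2.
  H_2: rank ker ∂_2 − rank ∂_3 = (12 − 12) − 0 = 0, and there is no ∂_3, so H_2 ≅ 0.

(K is a triangulation of the real projective plane RP^2.)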